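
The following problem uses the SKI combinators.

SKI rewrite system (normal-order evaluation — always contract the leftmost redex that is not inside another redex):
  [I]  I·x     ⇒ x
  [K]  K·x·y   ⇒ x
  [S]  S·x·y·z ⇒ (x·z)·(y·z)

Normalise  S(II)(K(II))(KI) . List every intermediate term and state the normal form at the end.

Answer: normal form = I  (in 4 steps)

Working:
  start: S(II)(K(II))(KI)
  step 1: II(KI)(K(II)(KI))
  step 2: I(KI)(K(II)(KI))
  step 3: KI(K(II)(KI))
  step 4: I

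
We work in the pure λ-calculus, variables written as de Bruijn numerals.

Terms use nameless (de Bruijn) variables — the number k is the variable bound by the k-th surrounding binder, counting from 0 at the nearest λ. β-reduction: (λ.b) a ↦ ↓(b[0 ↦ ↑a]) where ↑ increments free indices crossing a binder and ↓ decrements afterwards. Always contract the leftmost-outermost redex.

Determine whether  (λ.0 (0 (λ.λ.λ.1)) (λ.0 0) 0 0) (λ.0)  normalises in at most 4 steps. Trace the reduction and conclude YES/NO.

Answer: NO — after 4 steps the term is (λ.λ.1) (λ.0) (λ.0), not yet normal

Derivation:
  start: (λ.0 (0 (λ.λ.λ.1)) (λ.0 0) 0 0) (λ.0)
  →1  (λ.0) ((λ.0) (λ.λ.λ.1)) (λ.0 0) (λ.0) (λ.0)
  →2  (λ.0) (λ.λ.λ.1) (λ.0 0) (λ.0) (λ.0)
  →3  (λ.λ.λ.1) (λ.0 0) (λ.0) (λ.0)
  →4  (λ.λ.1) (λ.0) (λ.0)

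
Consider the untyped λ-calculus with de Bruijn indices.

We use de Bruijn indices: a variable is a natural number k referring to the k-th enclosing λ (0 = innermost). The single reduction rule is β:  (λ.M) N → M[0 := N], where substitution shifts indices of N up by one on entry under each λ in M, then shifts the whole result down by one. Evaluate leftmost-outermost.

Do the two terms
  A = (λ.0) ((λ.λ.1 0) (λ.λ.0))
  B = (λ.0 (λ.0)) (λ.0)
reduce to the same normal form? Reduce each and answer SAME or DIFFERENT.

Term A:
  start: (λ.0) ((λ.λ.1 0) (λ.λ.0))
  step 1: (λ.λ.1 0) (λ.λ.0)
  step 2: λ.(λ.λ.0) 0
  step 3: λ.λ.0

Term B:
  start: (λ.0 (λ.0)) (λ.0)
  step 1: (λ.0) (λ.0)
  step 2: λ.0

Answer: DIFFERENT — A ⇓ λ.λ.0, B ⇓ λ.0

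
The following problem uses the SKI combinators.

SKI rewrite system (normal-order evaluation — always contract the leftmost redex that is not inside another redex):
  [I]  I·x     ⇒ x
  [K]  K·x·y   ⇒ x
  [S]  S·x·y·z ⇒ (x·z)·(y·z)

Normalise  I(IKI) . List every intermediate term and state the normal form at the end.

  start: I(IKI)
  [1] IKI
  [2] KI

Answer: normal form = KI  (in 2 steps)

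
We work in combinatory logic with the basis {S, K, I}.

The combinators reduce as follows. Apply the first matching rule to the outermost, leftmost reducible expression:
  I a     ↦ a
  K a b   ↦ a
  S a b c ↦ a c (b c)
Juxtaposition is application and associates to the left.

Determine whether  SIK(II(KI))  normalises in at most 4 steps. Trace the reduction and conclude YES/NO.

  start: SIK(II(KI))
  →1  I(II(KI))(K(II(KI)))
  →2  II(KI)(K(II(KI)))
  →3  I(KI)(K(II(KI)))
  →4  KI(K(II(KI)))

Answer: NO — after 4 steps the term is KI(K(II(KI))), not yet normal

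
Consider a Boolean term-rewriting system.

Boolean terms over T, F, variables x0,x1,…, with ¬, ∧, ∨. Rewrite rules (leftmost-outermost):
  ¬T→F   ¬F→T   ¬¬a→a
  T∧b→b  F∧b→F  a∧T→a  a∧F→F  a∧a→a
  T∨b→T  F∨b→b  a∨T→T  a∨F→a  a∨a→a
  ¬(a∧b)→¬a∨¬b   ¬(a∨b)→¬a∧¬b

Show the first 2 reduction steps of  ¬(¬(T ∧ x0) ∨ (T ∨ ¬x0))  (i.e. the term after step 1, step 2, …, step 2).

Answer: after 2 steps: (T ∧ x0) ∧ ¬(T ∨ ¬x0)

Working:
  start: ¬(¬(T ∧ x0) ∨ (T ∨ ¬x0))
  [1] ¬¬(T ∧ x0) ∧ ¬(T ∨ ¬x0)
  [2] (T ∧ x0) ∧ ¬(T ∨ ¬x0)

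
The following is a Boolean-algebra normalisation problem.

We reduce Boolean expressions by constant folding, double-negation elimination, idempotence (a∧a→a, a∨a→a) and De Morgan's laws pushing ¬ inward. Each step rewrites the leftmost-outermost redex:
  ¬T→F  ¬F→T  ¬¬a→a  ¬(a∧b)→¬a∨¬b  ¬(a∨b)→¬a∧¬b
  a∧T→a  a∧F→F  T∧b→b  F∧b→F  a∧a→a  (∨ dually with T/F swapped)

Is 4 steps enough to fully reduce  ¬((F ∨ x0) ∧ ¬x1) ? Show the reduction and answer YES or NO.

Answer: NO — after 4 steps the term is ¬x0 ∨ ¬¬x1, not yet normal

Working:
  start: ¬((F ∨ x0) ∧ ¬x1)
  →1  ¬(F ∨ x0) ∨ ¬¬x1
  →2  (¬F ∧ ¬x0) ∨ ¬¬x1
  →3  (T ∧ ¬x0) ∨ ¬¬x1
  →4  ¬x0 ∨ ¬¬x1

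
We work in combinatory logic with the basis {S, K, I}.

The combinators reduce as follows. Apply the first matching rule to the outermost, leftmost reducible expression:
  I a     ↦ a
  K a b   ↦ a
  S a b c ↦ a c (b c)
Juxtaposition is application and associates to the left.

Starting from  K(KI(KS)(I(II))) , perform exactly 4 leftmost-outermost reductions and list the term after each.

  start: K(KI(KS)(I(II)))
  →1  K(I(I(II)))
  →2  K(I(II))
  →3  K(II)
  →4  KI

Answer: after 4 steps: KI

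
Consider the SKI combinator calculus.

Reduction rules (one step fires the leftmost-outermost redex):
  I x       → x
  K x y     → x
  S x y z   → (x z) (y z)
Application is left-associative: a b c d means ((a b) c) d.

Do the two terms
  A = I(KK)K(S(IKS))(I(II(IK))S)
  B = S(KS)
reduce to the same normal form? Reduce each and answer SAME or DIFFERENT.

Answer: SAME — A ⇓ S(KS), B ⇓ S(KS)

Reduction:
Term A:
  start: I(KK)K(S(IKS))(I(II(IK))S)
  step 1: KKK(S(IKS))(I(II(IK))S)
  step 2: K(S(IKS))(I(II(IK))S)
  step 3: S(IKS)
  step 4: S(KS)

Term B:
  start: S(KS)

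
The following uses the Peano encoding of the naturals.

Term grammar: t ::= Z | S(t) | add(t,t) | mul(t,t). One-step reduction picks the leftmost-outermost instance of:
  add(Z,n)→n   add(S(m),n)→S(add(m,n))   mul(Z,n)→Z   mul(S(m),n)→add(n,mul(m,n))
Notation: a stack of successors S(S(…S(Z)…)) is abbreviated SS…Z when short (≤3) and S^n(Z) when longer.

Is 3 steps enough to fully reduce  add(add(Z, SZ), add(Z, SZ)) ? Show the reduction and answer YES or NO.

Answer: NO — after 3 steps the term is S(add(Z, SZ)), not yet normal

Derivation:
  start: add(add(Z, SZ), add(Z, SZ))
  step 1: add(SZ, add(Z, SZ))
  step 2: S(add(Z, add(Z, SZ)))
  step 3: S(add(Z, SZ))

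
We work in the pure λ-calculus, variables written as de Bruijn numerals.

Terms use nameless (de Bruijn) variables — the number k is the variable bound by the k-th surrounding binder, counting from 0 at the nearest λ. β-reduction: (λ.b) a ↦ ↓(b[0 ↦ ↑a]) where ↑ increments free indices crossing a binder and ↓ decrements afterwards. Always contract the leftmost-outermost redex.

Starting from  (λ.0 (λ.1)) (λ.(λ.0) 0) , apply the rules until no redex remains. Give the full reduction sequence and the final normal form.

  start: (λ.0 (λ.1)) (λ.(λ.0) 0)
  step 1: (λ.(λ.0) 0) (λ.λ.(λ.0) 0)
  step 2: (λ.0) (λ.λ.(λ.0) 0)
  step 3: λ.λ.(λ.0) 0
  step 4: λ.λ.0

Answer: normal form = λ.λ.0  (in 4 steps)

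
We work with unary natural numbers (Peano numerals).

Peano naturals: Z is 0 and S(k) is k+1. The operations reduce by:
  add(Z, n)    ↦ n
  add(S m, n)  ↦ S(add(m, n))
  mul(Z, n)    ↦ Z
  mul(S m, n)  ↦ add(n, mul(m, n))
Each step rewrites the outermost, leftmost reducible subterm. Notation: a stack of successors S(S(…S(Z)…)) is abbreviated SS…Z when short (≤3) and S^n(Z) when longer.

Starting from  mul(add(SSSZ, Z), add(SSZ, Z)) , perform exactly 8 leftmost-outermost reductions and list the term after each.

  start: mul(add(SSSZ, Z), add(SSZ, Z))
  step 1: mul(S(add(SSZ, Z)), add(SSZ, Z))
  step 2: add(add(SSZ, Z), mul(add(SSZ, Z), add(SSZ, Z)))
  step 3: add(S(add(SZ, Z)), mul(add(SSZ, Z), add(SSZ, Z)))
  step 4: S(add(add(SZ, Z), mul(add(SSZ, Z), add(SSZ, Z))))
  step 5: S(add(S(add(Z, Z)), mul(add(SSZ, Z), add(SSZ, Z))))
  step 6: S(S(add(add(Z, Z), mul(add(SSZ, Z), add(SSZ, Z)))))
  step 7: S(S(add(Z, mul(add(SSZ, Z), add(SSZ, Z)))))
  step 8: S(S(mul(add(SSZ, Z), add(SSZ, Z))))

Answer: after 8 steps: S(S(mul(add(SSZ, Z), add(SSZ, Z))))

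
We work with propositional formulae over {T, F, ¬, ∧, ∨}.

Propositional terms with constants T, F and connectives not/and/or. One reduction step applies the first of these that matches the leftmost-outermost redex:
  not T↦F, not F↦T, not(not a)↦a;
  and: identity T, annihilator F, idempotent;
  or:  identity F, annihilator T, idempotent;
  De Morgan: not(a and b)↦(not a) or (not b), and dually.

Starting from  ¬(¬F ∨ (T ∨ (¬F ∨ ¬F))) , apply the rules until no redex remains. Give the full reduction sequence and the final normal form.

Answer: normal form = F  (in 3 steps)

Working:
  start: ¬(¬F ∨ (T ∨ (¬F ∨ ¬F)))
  [1] ¬¬F ∧ ¬(T ∨ (¬F ∨ ¬F))
  [2] F ∧ ¬(T ∨ (¬F ∨ ¬F))
  [3] F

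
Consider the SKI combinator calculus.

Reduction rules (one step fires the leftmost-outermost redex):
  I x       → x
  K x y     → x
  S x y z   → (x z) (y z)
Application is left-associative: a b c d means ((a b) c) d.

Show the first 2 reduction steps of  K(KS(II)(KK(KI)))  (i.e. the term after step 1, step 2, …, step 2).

Answer: after 2 steps: K(SK)

Reduction:
  start: K(KS(II)(KK(KI)))
  [1] K(S(KK(KI)))
  [2] K(SK)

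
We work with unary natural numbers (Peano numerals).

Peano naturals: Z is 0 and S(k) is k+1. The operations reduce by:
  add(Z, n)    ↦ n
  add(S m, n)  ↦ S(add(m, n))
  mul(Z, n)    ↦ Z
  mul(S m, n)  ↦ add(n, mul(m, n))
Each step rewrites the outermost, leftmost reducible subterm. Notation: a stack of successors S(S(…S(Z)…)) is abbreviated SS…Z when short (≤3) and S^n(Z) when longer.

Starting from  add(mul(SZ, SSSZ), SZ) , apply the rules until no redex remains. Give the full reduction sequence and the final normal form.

Answer: normal form = S^4(Z)  (in 10 steps)

Derivation:
  start: add(mul(SZ, SSSZ), SZ)
  [1] add(add(SSSZ, mul(Z, SSSZ)), SZ)
  [2] add(S(add(SSZ, mul(Z, SSSZ))), SZ)
  [3] S(add(add(SSZ, mul(Z, SSSZ)), SZ))
  [4] S(add(S(add(SZ, mul(Z, SSSZ))), SZ))
  [5] S(S(add(add(SZ, mul(Z, SSSZ)), SZ)))
  [6] S(S(add(S(add(Z, mul(Z, SSSZ))), SZ)))
  [7] S(S(S(add(add(Z, mul(Z, SSSZ)), SZ))))
  [8] S(S(S(add(mul(Z, SSSZ), SZ))))
  [9] S(S(S(add(Z, SZ))))
  [10] S^4(Z)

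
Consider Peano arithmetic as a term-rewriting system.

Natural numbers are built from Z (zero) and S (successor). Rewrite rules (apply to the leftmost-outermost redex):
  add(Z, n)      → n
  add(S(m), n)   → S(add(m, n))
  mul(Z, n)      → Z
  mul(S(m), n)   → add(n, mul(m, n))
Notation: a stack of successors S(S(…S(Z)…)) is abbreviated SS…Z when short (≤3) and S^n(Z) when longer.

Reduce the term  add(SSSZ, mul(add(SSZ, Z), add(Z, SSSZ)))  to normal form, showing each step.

  start: add(SSSZ, mul(add(SSZ, Z), add(Z, SSSZ)))
  →1  S(add(SSZ, mul(add(SSZ, Z), add(Z, SSSZ))))
  →2  S(S(add(SZ, mul(add(SSZ, Z), add(Z, SSSZ)))))
  →3  S(S(S(add(Z, mul(add(SSZ, Z), add(Z, SSSZ))))))
  →4  S(S(S(mul(add(SSZ, Z), add(Z, SSSZ)))))
  →5  S(S(S(mul(S(add(SZ, Z)), add(Z, SSSZ)))))
  →6  S(S(S(add(add(Z, SSSZ), mul(add(SZ, Z), add(Z, SSSZ))))))
  →7  S(S(S(add(SSSZ, mul(add(SZ, Z), add(Z, SSSZ))))))
  →8  S(S(S(S(add(SSZ, mul(add(SZ, Z), add(Z, SSSZ)))))))
  →9  S(S(S(S(S(add(SZ, mul(add(SZ, Z), add(Z, SSSZ))))))))
  →10  S(S(S(S(S(S(add(Z, mul(add(SZ, Z), add(Z, SSSZ)))))))))
  →11  S(S(S(S(S(S(mul(add(SZ, Z), add(Z, SSSZ))))))))
  →12  S(S(S(S(S(S(mul(S(add(Z, Z)), add(Z, SSSZ))))))))
  →13  S(S(S(S(S(S(add(add(Z, SSSZ), mul(add(Z, Z), add(Z, SSSZ)))))))))
  →14  S(S(S(S(S(S(add(SSSZ, mul(add(Z, Z), add(Z, SSSZ)))))))))
  →15  S(S(S(S(S(S(S(add(SSZ, mul(add(Z, Z), add(Z, SSSZ))))))))))
  →16  S(S(S(S(S(S(S(S(add(SZ, mul(add(Z, Z), add(Z, SSSZ)))))))))))
  →17  S(S(S(S(S(S(S(S(S(add(Z, mul(add(Z, Z), add(Z, SSSZ))))))))))))
  →18  S(S(S(S(S(S(S(S(S(mul(add(Z, Z), add(Z, SSSZ)))))))))))
  →19  S(S(S(S(S(S(S(S(S(mul(Z, add(Z, SSSZ)))))))))))
  →20  S^9(Z)

Answer: normal form = S^9(Z)  (in 20 steps)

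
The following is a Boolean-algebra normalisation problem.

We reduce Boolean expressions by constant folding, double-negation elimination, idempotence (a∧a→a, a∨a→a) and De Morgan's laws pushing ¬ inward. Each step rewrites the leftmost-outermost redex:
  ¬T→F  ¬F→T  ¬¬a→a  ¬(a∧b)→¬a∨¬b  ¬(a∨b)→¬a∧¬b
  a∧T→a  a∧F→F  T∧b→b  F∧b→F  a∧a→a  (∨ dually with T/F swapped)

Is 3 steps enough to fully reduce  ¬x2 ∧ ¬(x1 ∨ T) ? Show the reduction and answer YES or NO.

  start: ¬x2 ∧ ¬(x1 ∨ T)
  step 1: ¬x2 ∧ (¬x1 ∧ ¬T)
  step 2: ¬x2 ∧ (¬x1 ∧ F)
  step 3: ¬x2 ∧ F

Answer: NO — after 3 steps the term is ¬x2 ∧ F, not yet normal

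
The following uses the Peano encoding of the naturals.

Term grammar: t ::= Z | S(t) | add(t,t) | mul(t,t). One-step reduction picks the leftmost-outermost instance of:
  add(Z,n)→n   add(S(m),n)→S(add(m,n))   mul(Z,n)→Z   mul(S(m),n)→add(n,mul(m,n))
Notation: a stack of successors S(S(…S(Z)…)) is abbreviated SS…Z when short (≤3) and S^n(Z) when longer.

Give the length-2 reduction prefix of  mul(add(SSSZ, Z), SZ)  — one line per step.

  start: mul(add(SSSZ, Z), SZ)
  [1] mul(S(add(SSZ, Z)), SZ)
  [2] add(SZ, mul(add(SSZ, Z), SZ))

Answer: after 2 steps: add(SZ, mul(add(SSZ, Z), SZ))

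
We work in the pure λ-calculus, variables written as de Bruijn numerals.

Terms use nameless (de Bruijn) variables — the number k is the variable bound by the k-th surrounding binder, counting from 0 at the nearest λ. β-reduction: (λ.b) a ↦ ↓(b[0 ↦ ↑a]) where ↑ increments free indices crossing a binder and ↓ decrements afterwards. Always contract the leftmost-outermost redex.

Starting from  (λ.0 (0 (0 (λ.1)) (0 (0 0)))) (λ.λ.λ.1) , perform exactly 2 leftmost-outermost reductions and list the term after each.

  start: (λ.0 (0 (0 (λ.1)) (0 (0 0)))) (λ.λ.λ.1)
  [1] (λ.λ.λ.1) ((λ.λ.λ.1) ((λ.λ.λ.1) (λ.λ.λ.λ.1)) ((λ.λ.λ.1) ((λ.λ.λ.1) (λ.λ.λ.1))))
  [2] λ.λ.1

Answer: after 2 steps: λ.λ.1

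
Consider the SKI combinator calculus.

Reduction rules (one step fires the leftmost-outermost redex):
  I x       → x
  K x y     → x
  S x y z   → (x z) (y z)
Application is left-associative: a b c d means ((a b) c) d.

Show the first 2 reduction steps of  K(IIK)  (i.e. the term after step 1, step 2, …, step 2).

  start: K(IIK)
  step 1: K(IK)
  step 2: KK

Answer: after 2 steps: KK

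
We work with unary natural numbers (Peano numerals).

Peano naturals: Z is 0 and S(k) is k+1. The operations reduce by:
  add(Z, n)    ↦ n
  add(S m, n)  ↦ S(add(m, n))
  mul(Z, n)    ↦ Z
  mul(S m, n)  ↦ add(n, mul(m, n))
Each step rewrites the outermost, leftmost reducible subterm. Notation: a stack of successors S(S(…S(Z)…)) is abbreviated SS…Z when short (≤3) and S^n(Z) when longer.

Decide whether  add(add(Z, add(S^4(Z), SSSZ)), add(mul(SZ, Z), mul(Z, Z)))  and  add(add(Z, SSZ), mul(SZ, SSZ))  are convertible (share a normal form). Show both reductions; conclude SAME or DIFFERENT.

Term A:
  start: add(add(Z, add(S^4(Z), SSSZ)), add(mul(SZ, Z), mul(Z, Z)))
  [1] add(add(S^4(Z), SSSZ), add(mul(SZ, Z), mul(Z, Z)))
  [2] add(S(add(SSSZ, SSSZ)), add(mul(SZ, Z), mul(Z, Z)))
  [3] S(add(add(SSSZ, SSSZ), add(mul(SZ, Z), mul(Z, Z))))
  [4] S(add(S(add(SSZ, SSSZ)), add(mul(SZ, Z), mul(Z, Z))))
  [5] S(S(add(add(SSZ, SSSZ), add(mul(SZ, Z), mul(Z, Z)))))
  [6] S(S(add(S(add(SZ, SSSZ)), add(mul(SZ, Z), mul(Z, Z)))))
  [7] S(S(S(add(add(SZ, SSSZ), add(mul(SZ, Z), mul(Z, Z))))))
  [8] S(S(S(add(S(add(Z, SSSZ)), add(mul(SZ, Z), mul(Z, Z))))))
  [9] S(S(S(S(add(add(Z, SSSZ), add(mul(SZ, Z), mul(Z, Z)))))))
  [10] S(S(S(S(add(SSSZ, add(mul(SZ, Z), mul(Z, Z)))))))
  [11] S(S(S(S(S(add(SSZ, add(mul(SZ, Z), mul(Z, Z))))))))
  [12] S(S(S(S(S(S(add(SZ, add(mul(SZ, Z), mul(Z, Z)))))))))
  [13] S(S(S(S(S(S(S(add(Z, add(mul(SZ, Z), mul(Z, Z))))))))))
  [14] S(S(S(S(S(S(S(add(mul(SZ, Z), mul(Z, Z)))))))))
  [15] S(S(S(S(S(S(S(add(add(Z, mul(Z, Z)), mul(Z, Z)))))))))
  [16] S(S(S(S(S(S(S(add(mul(Z, Z), mul(Z, Z)))))))))
  [17] S(S(S(S(S(S(S(add(Z, mul(Z, Z)))))))))
  [18] S(S(S(S(S(S(S(mul(Z, Z))))))))
  [19] S^7(Z)

Term B:
  start: add(add(Z, SSZ), mul(SZ, SSZ))
  [1] add(SSZ, mul(SZ, SSZ))
  [2] S(add(SZ, mul(SZ, SSZ)))
  [3] S(S(add(Z, mul(SZ, SSZ))))
  [4] S(S(mul(SZ, SSZ)))
  [5] S(S(add(SSZ, mul(Z, SSZ))))
  [6] S(S(S(add(SZ, mul(Z, SSZ)))))
  [7] S(S(S(S(add(Z, mul(Z, SSZ))))))
  [8] S(S(S(S(mul(Z, SSZ)))))
  [9] S^4(Z)

Answer: DIFFERENT — A ⇓ S^7(Z), B ⇓ S^4(Z)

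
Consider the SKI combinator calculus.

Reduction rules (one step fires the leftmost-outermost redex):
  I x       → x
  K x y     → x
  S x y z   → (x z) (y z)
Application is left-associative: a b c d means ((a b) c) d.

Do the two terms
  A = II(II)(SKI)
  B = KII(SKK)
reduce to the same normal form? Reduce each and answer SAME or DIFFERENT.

Term A:
  start: II(II)(SKI)
  →1  I(II)(SKI)
  →2  II(SKI)
  →3  I(SKI)
  →4  SKI

Term B:
  start: KII(SKK)
  →1  I(SKK)
  →2  SKK

Answer: DIFFERENT — A ⇓ SKI, B ⇓ SKK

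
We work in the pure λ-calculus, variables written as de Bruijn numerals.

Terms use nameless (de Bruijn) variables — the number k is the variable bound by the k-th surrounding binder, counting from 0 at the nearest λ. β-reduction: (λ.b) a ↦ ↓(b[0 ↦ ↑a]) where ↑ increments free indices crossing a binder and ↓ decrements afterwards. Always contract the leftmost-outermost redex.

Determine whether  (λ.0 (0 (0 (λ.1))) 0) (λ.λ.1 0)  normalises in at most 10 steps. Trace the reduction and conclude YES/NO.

  start: (λ.0 (0 (0 (λ.1))) 0) (λ.λ.1 0)
  [1] (λ.λ.1 0) ((λ.λ.1 0) ((λ.λ.1 0) (λ.λ.λ.1 0))) (λ.λ.1 0)
  [2] (λ.(λ.λ.1 0) ((λ.λ.1 0) (λ.λ.λ.1 0)) 0) (λ.λ.1 0)
  [3] (λ.λ.1 0) ((λ.λ.1 0) (λ.λ.λ.1 0)) (λ.λ.1 0)
  [4] (λ.(λ.λ.1 0) (λ.λ.λ.1 0) 0) (λ.λ.1 0)
  [5] (λ.λ.1 0) (λ.λ.λ.1 0) (λ.λ.1 0)
  [6] (λ.(λ.λ.λ.1 0) 0) (λ.λ.1 0)
  [7] (λ.λ.λ.1 0) (λ.λ.1 0)
  [8] λ.λ.1 0

Answer: YES — reaches normal form λ.λ.1 0 in 8 ≤ 10 steps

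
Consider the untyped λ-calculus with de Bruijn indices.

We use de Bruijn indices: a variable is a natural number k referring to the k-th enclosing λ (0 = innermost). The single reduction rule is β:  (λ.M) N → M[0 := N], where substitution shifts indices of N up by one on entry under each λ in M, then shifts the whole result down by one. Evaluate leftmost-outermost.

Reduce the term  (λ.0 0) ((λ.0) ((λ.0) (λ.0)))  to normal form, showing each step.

Answer: normal form = λ.0  (in 6 steps)

Reduction:
  start: (λ.0 0) ((λ.0) ((λ.0) (λ.0)))
  step 1: (λ.0) ((λ.0) (λ.0)) ((λ.0) ((λ.0) (λ.0)))
  step 2: (λ.0) (λ.0) ((λ.0) ((λ.0) (λ.0)))
  step 3: (λ.0) ((λ.0) ((λ.0) (λ.0)))
  step 4: (λ.0) ((λ.0) (λ.0))
  step 5: (λ.0) (λ.0)
  step 6: λ.0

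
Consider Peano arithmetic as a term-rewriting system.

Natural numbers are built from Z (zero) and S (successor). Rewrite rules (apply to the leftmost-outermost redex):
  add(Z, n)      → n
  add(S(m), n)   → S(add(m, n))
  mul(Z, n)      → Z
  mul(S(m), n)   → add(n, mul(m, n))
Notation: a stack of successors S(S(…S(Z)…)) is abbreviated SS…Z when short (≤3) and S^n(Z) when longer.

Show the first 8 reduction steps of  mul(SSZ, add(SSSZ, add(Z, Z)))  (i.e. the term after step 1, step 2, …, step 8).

  start: mul(SSZ, add(SSSZ, add(Z, Z)))
  [1] add(add(SSSZ, add(Z, Z)), mul(SZ, add(SSSZ, add(Z, Z))))
  [2] add(S(add(SSZ, add(Z, Z))), mul(SZ, add(SSSZ, add(Z, Z))))
  [3] S(add(add(SSZ, add(Z, Z)), mul(SZ, add(SSSZ, add(Z, Z)))))
  [4] S(add(S(add(SZ, add(Z, Z))), mul(SZ, add(SSSZ, add(Z, Z)))))
  [5] S(S(add(add(SZ, add(Z, Z)), mul(SZ, add(SSSZ, add(Z, Z))))))
  [6] S(S(add(S(add(Z, add(Z, Z))), mul(SZ, add(SSSZ, add(Z, Z))))))
  [7] S(S(S(add(add(Z, add(Z, Z)), mul(SZ, add(SSSZ, add(Z, Z)))))))
  [8] S(S(S(add(add(Z, Z), mul(SZ, add(SSSZ, add(Z, Z)))))))

Answer: after 8 steps: S(S(S(add(add(Z, Z), mul(SZ, add(SSSZ, add(Z, Z)))))))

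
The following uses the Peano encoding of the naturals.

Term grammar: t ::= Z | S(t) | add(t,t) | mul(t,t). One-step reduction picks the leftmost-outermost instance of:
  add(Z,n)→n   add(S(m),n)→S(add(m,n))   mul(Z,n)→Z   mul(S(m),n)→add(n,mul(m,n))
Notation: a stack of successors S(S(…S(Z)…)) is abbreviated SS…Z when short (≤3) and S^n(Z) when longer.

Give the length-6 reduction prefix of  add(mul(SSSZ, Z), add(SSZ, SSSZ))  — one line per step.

Answer: after 6 steps: add(mul(Z, Z), add(SSZ, SSSZ))

Reduction:
  start: add(mul(SSSZ, Z), add(SSZ, SSSZ))
  step 1: add(add(Z, mul(SSZ, Z)), add(SSZ, SSSZ))
  step 2: add(mul(SSZ, Z), add(SSZ, SSSZ))
  step 3: add(add(Z, mul(SZ, Z)), add(SSZ, SSSZ))
  step 4: add(mul(SZ, Z), add(SSZ, SSSZ))
  step 5: add(add(Z, mul(Z, Z)), add(SSZ, SSSZ))
  step 6: add(mul(Z, Z), add(SSZ, SSSZ))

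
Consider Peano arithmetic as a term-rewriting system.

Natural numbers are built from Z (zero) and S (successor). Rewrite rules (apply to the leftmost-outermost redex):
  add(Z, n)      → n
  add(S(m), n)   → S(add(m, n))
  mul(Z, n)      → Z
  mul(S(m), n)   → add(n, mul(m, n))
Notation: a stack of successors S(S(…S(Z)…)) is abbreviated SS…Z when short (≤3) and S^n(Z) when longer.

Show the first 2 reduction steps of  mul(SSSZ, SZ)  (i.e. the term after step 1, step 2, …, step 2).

  start: mul(SSSZ, SZ)
  →1  add(SZ, mul(SSZ, SZ))
  →2  S(add(Z, mul(SSZ, SZ)))

Answer: after 2 steps: S(add(Z, mul(SSZ, SZ)))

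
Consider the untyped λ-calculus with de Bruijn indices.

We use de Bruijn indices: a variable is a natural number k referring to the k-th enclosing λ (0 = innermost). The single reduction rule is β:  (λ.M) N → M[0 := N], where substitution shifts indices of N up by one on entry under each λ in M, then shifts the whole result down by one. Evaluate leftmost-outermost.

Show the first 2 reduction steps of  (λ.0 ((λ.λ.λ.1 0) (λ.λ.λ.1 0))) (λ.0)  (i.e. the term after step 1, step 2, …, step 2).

Answer: after 2 steps: (λ.λ.λ.1 0) (λ.λ.λ.1 0)

Working:
  start: (λ.0 ((λ.λ.λ.1 0) (λ.λ.λ.1 0))) (λ.0)
  [1] (λ.0) ((λ.λ.λ.1 0) (λ.λ.λ.1 0))
  [2] (λ.λ.λ.1 0) (λ.λ.λ.1 0)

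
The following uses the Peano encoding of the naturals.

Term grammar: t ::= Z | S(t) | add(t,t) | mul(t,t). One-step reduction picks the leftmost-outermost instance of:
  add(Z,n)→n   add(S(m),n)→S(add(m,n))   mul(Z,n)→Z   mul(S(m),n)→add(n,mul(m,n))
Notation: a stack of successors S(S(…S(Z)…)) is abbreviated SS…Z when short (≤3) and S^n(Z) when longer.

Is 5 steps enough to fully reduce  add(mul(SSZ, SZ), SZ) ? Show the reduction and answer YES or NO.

Answer: NO — after 5 steps the term is S(add(add(SZ, mul(Z, SZ)), SZ)), not yet normal

Reduction:
  start: add(mul(SSZ, SZ), SZ)
  →1  add(add(SZ, mul(SZ, SZ)), SZ)
  →2  add(S(add(Z, mul(SZ, SZ))), SZ)
  →3  S(add(add(Z, mul(SZ, SZ)), SZ))
  →4  S(add(mul(SZ, SZ), SZ))
  →5  S(add(add(SZ, mul(Z, SZ)), SZ))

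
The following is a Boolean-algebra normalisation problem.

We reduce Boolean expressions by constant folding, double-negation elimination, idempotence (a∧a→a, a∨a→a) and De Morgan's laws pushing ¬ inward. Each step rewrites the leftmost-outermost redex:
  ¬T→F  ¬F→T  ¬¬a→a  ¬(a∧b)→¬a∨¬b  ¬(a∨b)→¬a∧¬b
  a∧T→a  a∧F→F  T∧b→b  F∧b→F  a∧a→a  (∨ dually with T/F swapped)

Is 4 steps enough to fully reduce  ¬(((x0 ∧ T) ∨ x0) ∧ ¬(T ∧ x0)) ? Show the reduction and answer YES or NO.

  start: ¬(((x0 ∧ T) ∨ x0) ∧ ¬(T ∧ x0))
  step 1: ¬((x0 ∧ T) ∨ x0) ∨ ¬¬(T ∧ x0)
  step 2: (¬(x0 ∧ T) ∧ ¬x0) ∨ ¬¬(T ∧ x0)
  step 3: ((¬x0 ∨ ¬T) ∧ ¬x0) ∨ ¬¬(T ∧ x0)
  step 4: ((¬x0 ∨ F) ∧ ¬x0) ∨ ¬¬(T ∧ x0)

Answer: NO — after 4 steps the term is ((¬x0 ∨ F) ∧ ¬x0) ∨ ¬¬(T ∧ x0), not yet normal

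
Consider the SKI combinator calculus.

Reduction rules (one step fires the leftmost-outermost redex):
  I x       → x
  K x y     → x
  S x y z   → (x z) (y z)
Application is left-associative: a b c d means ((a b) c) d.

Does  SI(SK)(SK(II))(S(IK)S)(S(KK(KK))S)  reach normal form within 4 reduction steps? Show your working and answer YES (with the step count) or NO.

Answer: NO — after 4 steps the term is SK(SK(II))(S(IK)S)(S(KK(KK))S), not yet normal

Reduction:
  start: SI(SK)(SK(II))(S(IK)S)(S(KK(KK))S)
  step 1: I(SK(II))(SK(SK(II)))(S(IK)S)(S(KK(KK))S)
  step 2: SK(II)(SK(SK(II)))(S(IK)S)(S(KK(KK))S)
  step 3: K(SK(SK(II)))(II(SK(SK(II))))(S(IK)S)(S(KK(KK))S)
  step 4: SK(SK(II))(S(IK)S)(S(KK(KK))S)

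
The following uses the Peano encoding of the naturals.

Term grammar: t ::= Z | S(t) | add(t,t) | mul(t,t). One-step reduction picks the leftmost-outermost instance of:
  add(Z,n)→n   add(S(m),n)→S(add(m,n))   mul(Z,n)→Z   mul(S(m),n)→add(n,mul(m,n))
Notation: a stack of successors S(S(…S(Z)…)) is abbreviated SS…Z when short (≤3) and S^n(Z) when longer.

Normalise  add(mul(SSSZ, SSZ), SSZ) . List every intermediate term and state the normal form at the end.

Answer: normal form = S^8(Z)  (in 20 steps)

Derivation:
  start: add(mul(SSSZ, SSZ), SSZ)
  →1  add(add(SSZ, mul(SSZ, SSZ)), SSZ)
  →2  add(S(add(SZ, mul(SSZ, SSZ))), SSZ)
  →3  S(add(add(SZ, mul(SSZ, SSZ)), SSZ))
  →4  S(add(S(add(Z, mul(SSZ, SSZ))), SSZ))
  →5  S(S(add(add(Z, mul(SSZ, SSZ)), SSZ)))
  →6  S(S(add(mul(SSZ, SSZ), SSZ)))
  →7  S(S(add(add(SSZ, mul(SZ, SSZ)), SSZ)))
  →8  S(S(add(S(add(SZ, mul(SZ, SSZ))), SSZ)))
  →9  S(S(S(add(add(SZ, mul(SZ, SSZ)), SSZ))))
  →10  S(S(S(add(S(add(Z, mul(SZ, SSZ))), SSZ))))
  →11  S(S(S(S(add(add(Z, mul(SZ, SSZ)), SSZ)))))
  →12  S(S(S(S(add(mul(SZ, SSZ), SSZ)))))
  →13  S(S(S(S(add(add(SSZ, mul(Z, SSZ)), SSZ)))))
  →14  S(S(S(S(add(S(add(SZ, mul(Z, SSZ))), SSZ)))))
  →15  S(S(S(S(S(add(add(SZ, mul(Z, SSZ)), SSZ))))))
  →16  S(S(S(S(S(add(S(add(Z, mul(Z, SSZ))), SSZ))))))
  →17  S(S(S(S(S(S(add(add(Z, mul(Z, SSZ)), SSZ)))))))
  →18  S(S(S(S(S(S(add(mul(Z, SSZ), SSZ)))))))
  →19  S(S(S(S(S(S(add(Z, SSZ)))))))
  →20  S^8(Z)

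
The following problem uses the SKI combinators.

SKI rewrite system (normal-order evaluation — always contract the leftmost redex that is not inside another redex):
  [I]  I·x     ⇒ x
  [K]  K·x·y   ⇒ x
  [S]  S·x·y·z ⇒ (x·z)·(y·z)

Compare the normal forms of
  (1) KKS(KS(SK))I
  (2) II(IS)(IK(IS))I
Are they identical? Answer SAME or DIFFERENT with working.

Answer: DIFFERENT — A ⇓ S, B ⇓ S(KS)I

Working:
Term A:
  start: KKS(KS(SK))I
  [1] K(KS(SK))I
  [2] KS(SK)
  [3] S

Term B:
  start: II(IS)(IK(IS))I
  [1] I(IS)(IK(IS))I
  [2] IS(IK(IS))I
  [3] S(IK(IS))I
  [4] S(K(IS))I
  [5] S(KS)I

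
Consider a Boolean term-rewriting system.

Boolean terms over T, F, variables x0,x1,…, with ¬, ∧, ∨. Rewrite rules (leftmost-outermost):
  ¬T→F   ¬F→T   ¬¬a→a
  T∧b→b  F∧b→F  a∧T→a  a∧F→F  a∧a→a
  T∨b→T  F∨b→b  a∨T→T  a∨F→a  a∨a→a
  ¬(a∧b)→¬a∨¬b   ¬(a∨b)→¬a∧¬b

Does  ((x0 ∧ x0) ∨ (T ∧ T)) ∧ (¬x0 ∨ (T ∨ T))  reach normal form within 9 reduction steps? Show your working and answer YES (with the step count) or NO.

Answer: YES — reaches normal form T in 6 ≤ 9 steps

Reduction:
  start: ((x0 ∧ x0) ∨ (T ∧ T)) ∧ (¬x0 ∨ (T ∨ T))
  →1  (x0 ∨ (T ∧ T)) ∧ (¬x0 ∨ (T ∨ T))
  →2  (x0 ∨ T) ∧ (¬x0 ∨ (T ∨ T))
  →3  T ∧ (¬x0 ∨ (T ∨ T))
  →4  ¬x0 ∨ (T ∨ T)
  →5  ¬x0 ∨ T
  →6  T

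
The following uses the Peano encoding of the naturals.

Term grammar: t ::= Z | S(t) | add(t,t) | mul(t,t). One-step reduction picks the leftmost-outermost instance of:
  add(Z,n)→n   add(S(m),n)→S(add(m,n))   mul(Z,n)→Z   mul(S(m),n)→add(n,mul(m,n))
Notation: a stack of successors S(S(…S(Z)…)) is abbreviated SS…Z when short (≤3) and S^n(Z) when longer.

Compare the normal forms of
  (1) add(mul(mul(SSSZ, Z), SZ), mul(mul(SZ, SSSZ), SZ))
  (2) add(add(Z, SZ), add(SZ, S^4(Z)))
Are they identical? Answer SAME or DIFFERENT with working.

Answer: DIFFERENT — A ⇓ SSSZ, B ⇓ S^6(Z)

Reduction:
Term A:
  start: add(mul(mul(SSSZ, Z), SZ), mul(mul(SZ, SSSZ), SZ))
  [1] add(mul(add(Z, mul(SSZ, Z)), SZ), mul(mul(SZ, SSSZ), SZ))
  [2] add(mul(mul(SSZ, Z), SZ), mul(mul(SZ, SSSZ), SZ))
  [3] add(mul(add(Z, mul(SZ, Z)), SZ), mul(mul(SZ, SSSZ), SZ))
  [4] add(mul(mul(SZ, Z), SZ), mul(mul(SZ, SSSZ), SZ))
  [5] add(mul(add(Z, mul(Z, Z)), SZ), mul(mul(SZ, SSSZ), SZ))
  [6] add(mul(mul(Z, Z), SZ), mul(mul(SZ, SSSZ), SZ))
  [7] add(mul(Z, SZ), mul(mul(SZ, SSSZ), SZ))
  [8] add(Z, mul(mul(SZ, SSSZ), SZ))
  [9] mul(mul(SZ, SSSZ), SZ)
  [10] mul(add(SSSZ, mul(Z, SSSZ)), SZ)
  [11] mul(S(add(SSZ, mul(Z, SSSZ))), SZ)
  [12] add(SZ, mul(add(SSZ, mul(Z, SSSZ)), SZ))
  [13] S(add(Z, mul(add(SSZ, mul(Z, SSSZ)), SZ)))
  [14] S(mul(add(SSZ, mul(Z, SSSZ)), SZ))
  [15] S(mul(S(add(SZ, mul(Z, SSSZ))), SZ))
  [16] S(add(SZ, mul(add(SZ, mul(Z, SSSZ)), SZ)))
  [17] S(S(add(Z, mul(add(SZ, mul(Z, SSSZ)), SZ))))
  [18] S(S(mul(add(SZ, mul(Z, SSSZ)), SZ)))
  [19] S(S(mul(S(add(Z, mul(Z, SSSZ))), SZ)))
  [20] S(S(add(SZ, mul(add(Z, mul(Z, SSSZ)), SZ))))
  [21] S(S(S(add(Z, mul(add(Z, mul(Z, SSSZ)), SZ)))))
  [22] S(S(S(mul(add(Z, mul(Z, SSSZ)), SZ))))
  [23] S(S(S(mul(mul(Z, SSSZ), SZ))))
  [24] S(S(S(mul(Z, SZ))))
  [25] SSSZ

Term B:
  start: add(add(Z, SZ), add(SZ, S^4(Z)))
  [1] add(SZ, add(SZ, S^4(Z)))
  [2] S(add(Z, add(SZ, S^4(Z))))
  [3] S(add(SZ, S^4(Z)))
  [4] S(S(add(Z, S^4(Z))))
  [5] S^6(Z)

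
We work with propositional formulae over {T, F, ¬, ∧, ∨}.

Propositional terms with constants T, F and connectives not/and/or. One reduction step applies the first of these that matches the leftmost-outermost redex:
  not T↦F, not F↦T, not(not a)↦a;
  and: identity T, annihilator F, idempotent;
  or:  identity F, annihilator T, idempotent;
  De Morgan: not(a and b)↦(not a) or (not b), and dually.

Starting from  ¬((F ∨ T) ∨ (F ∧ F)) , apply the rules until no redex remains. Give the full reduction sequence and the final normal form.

Answer: normal form = F  (in 6 steps)

Working:
  start: ¬((F ∨ T) ∨ (F ∧ F))
  [1] ¬(F ∨ T) ∧ ¬(F ∧ F)
  [2] (¬F ∧ ¬T) ∧ ¬(F ∧ F)
  [3] (T ∧ ¬T) ∧ ¬(F ∧ F)
  [4] ¬T ∧ ¬(F ∧ F)
  [5] F ∧ ¬(F ∧ F)
  [6] F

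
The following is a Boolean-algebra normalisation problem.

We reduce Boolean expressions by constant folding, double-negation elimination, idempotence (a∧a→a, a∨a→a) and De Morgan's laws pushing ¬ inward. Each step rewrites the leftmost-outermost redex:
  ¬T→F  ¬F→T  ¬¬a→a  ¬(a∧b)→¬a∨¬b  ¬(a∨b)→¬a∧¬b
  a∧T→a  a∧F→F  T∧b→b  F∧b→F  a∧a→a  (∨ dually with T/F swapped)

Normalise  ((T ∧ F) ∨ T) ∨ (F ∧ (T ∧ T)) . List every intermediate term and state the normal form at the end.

  start: ((T ∧ F) ∨ T) ∨ (F ∧ (T ∧ T))
  [1] T ∨ (F ∧ (T ∧ T))
  [2] T

Answer: normal form = T  (in 2 steps)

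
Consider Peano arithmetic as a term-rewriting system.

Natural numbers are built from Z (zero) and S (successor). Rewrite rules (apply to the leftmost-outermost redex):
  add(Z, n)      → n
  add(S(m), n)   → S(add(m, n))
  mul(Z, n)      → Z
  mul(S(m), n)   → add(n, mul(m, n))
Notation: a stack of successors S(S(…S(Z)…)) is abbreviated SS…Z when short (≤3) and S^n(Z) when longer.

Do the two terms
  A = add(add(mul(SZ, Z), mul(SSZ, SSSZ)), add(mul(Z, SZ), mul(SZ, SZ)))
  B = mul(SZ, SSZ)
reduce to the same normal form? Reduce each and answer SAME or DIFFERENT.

Term A:
  start: add(add(mul(SZ, Z), mul(SSZ, SSSZ)), add(mul(Z, SZ), mul(SZ, SZ)))
  →1  add(add(add(Z, mul(Z, Z)), mul(SSZ, SSSZ)), add(mul(Z, SZ), mul(SZ, SZ)))
  →2  add(add(mul(Z, Z), mul(SSZ, SSSZ)), add(mul(Z, SZ), mul(SZ, SZ)))
  →3  add(add(Z, mul(SSZ, SSSZ)), add(mul(Z, SZ), mul(SZ, SZ)))
  →4  add(mul(SSZ, SSSZ), add(mul(Z, SZ), mul(SZ, SZ)))
  →5  add(add(SSSZ, mul(SZ, SSSZ)), add(mul(Z, SZ), mul(SZ, SZ)))
  →6  add(S(add(SSZ, mul(SZ, SSSZ))), add(mul(Z, SZ), mul(SZ, SZ)))
  →7  S(add(add(SSZ, mul(SZ, SSSZ)), add(mul(Z, SZ), mul(SZ, SZ))))
  →8  S(add(S(add(SZ, mul(SZ, SSSZ))), add(mul(Z, SZ), mul(SZ, SZ))))
  →9  S(S(add(add(SZ, mul(SZ, SSSZ)), add(mul(Z, SZ), mul(SZ, SZ)))))
  →10  S(S(add(S(add(Z, mul(SZ, SSSZ))), add(mul(Z, SZ), mul(SZ, SZ)))))
  →11  S(S(S(add(add(Z, mul(SZ, SSSZ)), add(mul(Z, SZ), mul(SZ, SZ))))))
  →12  S(S(S(add(mul(SZ, SSSZ), add(mul(Z, SZ), mul(SZ, SZ))))))
  →13  S(S(S(add(add(SSSZ, mul(Z, SSSZ)), add(mul(Z, SZ), mul(SZ, SZ))))))
  →14  S(S(S(add(S(add(SSZ, mul(Z, SSSZ))), add(mul(Z, SZ), mul(SZ, SZ))))))
  →15  S(S(S(S(add(add(SSZ, mul(Z, SSSZ)), add(mul(Z, SZ), mul(SZ, SZ)))))))
  →16  S(S(S(S(add(S(add(SZ, mul(Z, SSSZ))), add(mul(Z, SZ), mul(SZ, SZ)))))))
  →17  S(S(S(S(S(add(add(SZ, mul(Z, SSSZ)), add(mul(Z, SZ), mul(SZ, SZ))))))))
  →18  S(S(S(S(S(add(S(add(Z, mul(Z, SSSZ))), add(mul(Z, SZ), mul(SZ, SZ))))))))
  →19  S(S(S(S(S(S(add(add(Z, mul(Z, SSSZ)), add(mul(Z, SZ), mul(SZ, SZ)))))))))
  →20  S(S(S(S(S(S(add(mul(Z, SSSZ), add(mul(Z, SZ), mul(SZ, SZ)))))))))
  →21  S(S(S(S(S(S(add(Z, add(mul(Z, SZ), mul(SZ, SZ)))))))))
  →22  S(S(S(S(S(S(add(mul(Z, SZ), mul(SZ, SZ))))))))
  →23  S(S(S(S(S(S(add(Z, mul(SZ, SZ))))))))
  →24  S(S(S(S(S(S(mul(SZ, SZ)))))))
  →25  S(S(S(S(S(S(add(SZ, mul(Z, SZ))))))))
  →26  S(S(S(S(S(S(S(add(Z, mul(Z, SZ)))))))))
  →27  S(S(S(S(S(S(S(mul(Z, SZ))))))))
  →28  S^7(Z)

Term B:
  start: mul(SZ, SSZ)
  →1  add(SSZ, mul(Z, SSZ))
  →2  S(add(SZ, mul(Z, SSZ)))
  →3  S(S(add(Z, mul(Z, SSZ))))
  →4  S(S(mul(Z, SSZ)))
  →5  SSZ

Answer: DIFFERENT — A ⇓ S^7(Z), B ⇓ SSZ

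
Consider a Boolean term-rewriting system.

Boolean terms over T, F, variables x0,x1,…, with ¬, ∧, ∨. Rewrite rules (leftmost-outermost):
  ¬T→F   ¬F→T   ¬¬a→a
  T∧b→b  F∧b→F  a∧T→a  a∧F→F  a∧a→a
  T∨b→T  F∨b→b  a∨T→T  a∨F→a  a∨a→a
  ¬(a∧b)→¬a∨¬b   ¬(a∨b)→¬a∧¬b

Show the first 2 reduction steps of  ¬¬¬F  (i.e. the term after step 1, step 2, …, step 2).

  start: ¬¬¬F
  →1  ¬F
  →2  T

Answer: after 2 steps: T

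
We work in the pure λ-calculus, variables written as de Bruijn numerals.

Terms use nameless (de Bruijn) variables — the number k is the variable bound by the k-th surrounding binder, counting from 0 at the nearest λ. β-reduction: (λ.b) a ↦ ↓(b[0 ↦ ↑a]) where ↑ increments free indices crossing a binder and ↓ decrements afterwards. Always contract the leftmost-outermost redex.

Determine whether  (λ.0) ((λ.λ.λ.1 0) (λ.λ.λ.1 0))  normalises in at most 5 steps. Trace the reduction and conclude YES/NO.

Answer: YES — reaches normal form λ.λ.1 0 in 2 ≤ 5 steps

Working:
  start: (λ.0) ((λ.λ.λ.1 0) (λ.λ.λ.1 0))
  step 1: (λ.λ.λ.1 0) (λ.λ.λ.1 0)
  step 2: λ.λ.1 0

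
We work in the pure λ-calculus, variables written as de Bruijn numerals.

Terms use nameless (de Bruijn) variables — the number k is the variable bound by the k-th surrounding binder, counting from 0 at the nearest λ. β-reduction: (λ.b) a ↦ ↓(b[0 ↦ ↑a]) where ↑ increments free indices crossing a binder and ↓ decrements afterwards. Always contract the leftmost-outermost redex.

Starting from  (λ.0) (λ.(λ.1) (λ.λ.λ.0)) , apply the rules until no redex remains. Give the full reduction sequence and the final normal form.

Answer: normal form = λ.0  (in 2 steps)

Reduction:
  start: (λ.0) (λ.(λ.1) (λ.λ.λ.0))
  →1  λ.(λ.1) (λ.λ.λ.0)
  →2  λ.0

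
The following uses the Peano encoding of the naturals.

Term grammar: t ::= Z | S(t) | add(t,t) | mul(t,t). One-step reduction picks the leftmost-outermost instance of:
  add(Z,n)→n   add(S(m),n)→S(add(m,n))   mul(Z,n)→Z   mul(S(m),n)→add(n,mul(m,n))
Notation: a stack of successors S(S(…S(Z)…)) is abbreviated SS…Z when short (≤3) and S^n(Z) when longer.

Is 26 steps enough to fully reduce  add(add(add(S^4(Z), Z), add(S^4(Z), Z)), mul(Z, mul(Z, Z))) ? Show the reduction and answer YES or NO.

  start: add(add(add(S^4(Z), Z), add(S^4(Z), Z)), mul(Z, mul(Z, Z)))
  step 1: add(add(S(add(SSSZ, Z)), add(S^4(Z), Z)), mul(Z, mul(Z, Z)))
  step 2: add(S(add(add(SSSZ, Z), add(S^4(Z), Z))), mul(Z, mul(Z, Z)))
  step 3: S(add(add(add(SSSZ, Z), add(S^4(Z), Z)), mul(Z, mul(Z, Z))))
  step 4: S(add(add(S(add(SSZ, Z)), add(S^4(Z), Z)), mul(Z, mul(Z, Z))))
  step 5: S(add(S(add(add(SSZ, Z), add(S^4(Z), Z))), mul(Z, mul(Z, Z))))
  step 6: S(S(add(add(add(SSZ, Z), add(S^4(Z), Z)), mul(Z, mul(Z, Z)))))
  step 7: S(S(add(add(S(add(SZ, Z)), add(S^4(Z), Z)), mul(Z, mul(Z, Z)))))
  step 8: S(S(add(S(add(add(SZ, Z), add(S^4(Z), Z))), mul(Z, mul(Z, Z)))))
  step 9: S(S(S(add(add(add(SZ, Z), add(S^4(Z), Z)), mul(Z, mul(Z, Z))))))
  step 10: S(S(S(add(add(S(add(Z, Z)), add(S^4(Z), Z)), mul(Z, mul(Z, Z))))))
  step 11: S(S(S(add(S(add(add(Z, Z), add(S^4(Z), Z))), mul(Z, mul(Z, Z))))))
  step 12: S(S(S(S(add(add(add(Z, Z), add(S^4(Z), Z)), mul(Z, mul(Z, Z)))))))
  step 13: S(S(S(S(add(add(Z, add(S^4(Z), Z)), mul(Z, mul(Z, Z)))))))
  step 14: S(S(S(S(add(add(S^4(Z), Z), mul(Z, mul(Z, Z)))))))
  step 15: S(S(S(S(add(S(add(SSSZ, Z)), mul(Z, mul(Z, Z)))))))
  step 16: S(S(S(S(S(add(add(SSSZ, Z), mul(Z, mul(Z, Z))))))))
  step 17: S(S(S(S(S(add(S(add(SSZ, Z)), mul(Z, mul(Z, Z))))))))
  step 18: S(S(S(S(S(S(add(add(SSZ, Z), mul(Z, mul(Z, Z)))))))))
  step 19: S(S(S(S(S(S(add(S(add(SZ, Z)), mul(Z, mul(Z, Z)))))))))
  step 20: S(S(S(S(S(S(S(add(add(SZ, Z), mul(Z, mul(Z, Z))))))))))
  step 21: S(S(S(S(S(S(S(add(S(add(Z, Z)), mul(Z, mul(Z, Z))))))))))
  step 22: S(S(S(S(S(S(S(S(add(add(Z, Z), mul(Z, mul(Z, Z)))))))))))
  step 23: S(S(S(S(S(S(S(S(add(Z, mul(Z, mul(Z, Z)))))))))))
  step 24: S(S(S(S(S(S(S(S(mul(Z, mul(Z, Z))))))))))
  step 25: S^8(Z)

Answer: YES — reaches normal form S^8(Z) in 25 ≤ 26 steps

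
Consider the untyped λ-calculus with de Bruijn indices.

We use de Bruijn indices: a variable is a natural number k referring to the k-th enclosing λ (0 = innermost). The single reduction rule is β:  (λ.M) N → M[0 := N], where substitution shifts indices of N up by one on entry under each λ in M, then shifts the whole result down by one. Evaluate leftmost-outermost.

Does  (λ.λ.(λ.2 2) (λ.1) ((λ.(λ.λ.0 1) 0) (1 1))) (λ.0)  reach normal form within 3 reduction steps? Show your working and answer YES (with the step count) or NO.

  start: (λ.λ.(λ.2 2) (λ.1) ((λ.(λ.λ.0 1) 0) (1 1))) (λ.0)
  →1  λ.(λ.(λ.0) (λ.0)) (λ.1) ((λ.(λ.λ.0 1) 0) ((λ.0) (λ.0)))
  →2  λ.(λ.0) (λ.0) ((λ.(λ.λ.0 1) 0) ((λ.0) (λ.0)))
  →3  λ.(λ.0) ((λ.(λ.λ.0 1) 0) ((λ.0) (λ.0)))

Answer: NO — after 3 steps the term is λ.(λ.0) ((λ.(λ.λ.0 1) 0) ((λ.0) (λ.0))), not yet normal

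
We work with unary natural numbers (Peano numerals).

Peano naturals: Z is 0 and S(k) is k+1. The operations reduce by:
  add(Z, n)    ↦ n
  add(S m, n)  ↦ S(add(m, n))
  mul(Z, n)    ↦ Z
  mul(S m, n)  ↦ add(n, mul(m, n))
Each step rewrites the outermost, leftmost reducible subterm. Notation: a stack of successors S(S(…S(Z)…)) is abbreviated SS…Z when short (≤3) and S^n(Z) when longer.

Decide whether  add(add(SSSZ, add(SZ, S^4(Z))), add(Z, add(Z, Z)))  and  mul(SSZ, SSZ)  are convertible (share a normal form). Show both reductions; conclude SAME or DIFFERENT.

Answer: DIFFERENT — A ⇓ S^8(Z), B ⇓ S^4(Z)

Derivation:
Term A:
  start: add(add(SSSZ, add(SZ, S^4(Z))), add(Z, add(Z, Z)))
  →1  add(S(add(SSZ, add(SZ, S^4(Z)))), add(Z, add(Z, Z)))
  →2  S(add(add(SSZ, add(SZ, S^4(Z))), add(Z, add(Z, Z))))
  →3  S(add(S(add(SZ, add(SZ, S^4(Z)))), add(Z, add(Z, Z))))
  →4  S(S(add(add(SZ, add(SZ, S^4(Z))), add(Z, add(Z, Z)))))
  →5  S(S(add(S(add(Z, add(SZ, S^4(Z)))), add(Z, add(Z, Z)))))
  →6  S(S(S(add(add(Z, add(SZ, S^4(Z))), add(Z, add(Z, Z))))))
  →7  S(S(S(add(add(SZ, S^4(Z)), add(Z, add(Z, Z))))))
  →8  S(S(S(add(S(add(Z, S^4(Z))), add(Z, add(Z, Z))))))
  →9  S(S(S(S(add(add(Z, S^4(Z)), add(Z, add(Z, Z)))))))
  →10  S(S(S(S(add(S^4(Z), add(Z, add(Z, Z)))))))
  →11  S(S(S(S(S(add(SSSZ, add(Z, add(Z, Z))))))))
  →12  S(S(S(S(S(S(add(SSZ, add(Z, add(Z, Z)))))))))
  →13  S(S(S(S(S(S(S(add(SZ, add(Z, add(Z, Z))))))))))
  →14  S(S(S(S(S(S(S(S(add(Z, add(Z, add(Z, Z)))))))))))
  →15  S(S(S(S(S(S(S(S(add(Z, add(Z, Z))))))))))
  →16  S(S(S(S(S(S(S(S(add(Z, Z)))))))))
  →17  S^8(Z)

Term B:
  start: mul(SSZ, SSZ)
  →1  add(SSZ, mul(SZ, SSZ))
  →2  S(add(SZ, mul(SZ, SSZ)))
  →3  S(S(add(Z, mul(SZ, SSZ))))
  →4  S(S(mul(SZ, SSZ)))
  →5  S(S(add(SSZ, mul(Z, SSZ))))
  →6  S(S(S(add(SZ, mul(Z, SSZ)))))
  →7  S(S(S(S(add(Z, mul(Z, SSZ))))))
  →8  S(S(S(S(mul(Z, SSZ)))))
  →9  S^4(Z)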